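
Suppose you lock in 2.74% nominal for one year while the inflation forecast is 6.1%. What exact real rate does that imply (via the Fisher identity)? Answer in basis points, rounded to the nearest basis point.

-317 basis points

By the Fisher identity, 1 + r = (1 + i)/(1 + π).
1 + r = 1.02740 / 1.06100 = 0.968332
r = 0.968332 − 1 = -3.1668%, i.e. -317 basis points.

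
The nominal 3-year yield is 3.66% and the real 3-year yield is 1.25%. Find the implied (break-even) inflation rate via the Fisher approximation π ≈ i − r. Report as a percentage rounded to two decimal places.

2.41%

π ≈ i − r = 3.66% − 1.25% → 2.41%.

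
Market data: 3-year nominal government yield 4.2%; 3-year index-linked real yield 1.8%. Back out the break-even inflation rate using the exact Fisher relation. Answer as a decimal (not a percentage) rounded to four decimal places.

0.0236

(1 + π) = (1 + i)/(1 + r) = 1.04200 / 1.01800 = 1.023576
Break-even inflation = 1.023576 − 1 → 0.0236.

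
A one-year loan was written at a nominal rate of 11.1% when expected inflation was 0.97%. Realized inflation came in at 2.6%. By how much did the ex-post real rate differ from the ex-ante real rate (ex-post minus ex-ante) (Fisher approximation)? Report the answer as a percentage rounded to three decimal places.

-1.630%

Ex-ante: 11.1% − 0.97% = 10.130%
Ex-post: 11.1% − 2.6% = 8.500%
Difference (ex-post − ex-ante) = -1.6300% → -1.630%.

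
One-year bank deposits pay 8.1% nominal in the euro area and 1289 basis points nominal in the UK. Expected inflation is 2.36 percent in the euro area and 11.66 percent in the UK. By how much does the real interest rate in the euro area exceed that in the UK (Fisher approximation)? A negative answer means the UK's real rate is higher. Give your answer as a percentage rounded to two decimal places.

4.51%

The euro area: 8.1% − 2.36% = 5.740%
The UK: 12.89% − 11.66% = 1.230%
Differential = 4.510% → 4.51%.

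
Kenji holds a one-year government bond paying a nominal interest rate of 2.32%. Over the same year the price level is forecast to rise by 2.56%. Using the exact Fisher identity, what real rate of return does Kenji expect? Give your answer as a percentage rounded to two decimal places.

-0.23%

By the Fisher identity, 1 + r = (1 + i)/(1 + π).
1 + r = 1.02320 / 1.02560 = 0.997660
r = 0.997660 − 1 = -0.2340%, i.e. -0.23%.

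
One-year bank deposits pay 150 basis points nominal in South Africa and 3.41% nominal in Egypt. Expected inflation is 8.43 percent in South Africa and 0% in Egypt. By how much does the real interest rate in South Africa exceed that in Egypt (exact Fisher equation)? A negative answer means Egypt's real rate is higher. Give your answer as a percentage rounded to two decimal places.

South Africa: (1 + 0.0150)/(1 + 0.0843) − 1 = -6.3912%
Egypt: (1 + 0.0341)/(1 + 0.0000) − 1 = 3.4100%
Differential = -6.3912% − 3.4100% = -9.8012% → -9.80%.

-9.80%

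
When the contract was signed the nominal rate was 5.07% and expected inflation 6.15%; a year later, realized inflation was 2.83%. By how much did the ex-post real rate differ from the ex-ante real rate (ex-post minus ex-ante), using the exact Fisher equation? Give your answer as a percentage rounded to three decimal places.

Ex-ante: (1 + 0.0507)/(1 + 0.0615) − 1 = -1.0174%
Ex-post: (1 + 0.0507)/(1 + 0.0283) − 1 = 2.1784%
Difference (ex-post − ex-ante) = 3.1958% → 3.196%.

3.196%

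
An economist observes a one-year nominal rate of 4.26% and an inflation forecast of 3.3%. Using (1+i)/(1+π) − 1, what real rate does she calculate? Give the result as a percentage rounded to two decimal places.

0.93%

1 + r = 1.04260 / 1.03300 = 1.009293
r = 1.009293 − 1 = 0.9293%, i.e. 0.93%.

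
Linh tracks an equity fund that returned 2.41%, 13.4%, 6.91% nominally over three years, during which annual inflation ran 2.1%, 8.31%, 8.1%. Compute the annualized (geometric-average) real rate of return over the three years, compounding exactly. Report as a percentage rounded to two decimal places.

1.27%

Compound the nominal returns: 1.0241 × 1.1340 × 1.0691 = 1.24157726.
Compound inflation: 1.0210 × 1.0831 × 1.0810 = 1.19541855.
Deflate: 1.24157726 / 1.19541855 = 1.03861301.
Annualized real rate = 1.03861301^(1/3) − 1 = 1.2709% → 1.27%.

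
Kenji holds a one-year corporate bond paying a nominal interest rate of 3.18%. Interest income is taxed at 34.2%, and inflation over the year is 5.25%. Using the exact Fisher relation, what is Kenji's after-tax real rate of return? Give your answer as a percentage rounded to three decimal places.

After-tax nominal return = 3.18% × (1 − 0.342) = 2.09244%.
1 + r = 1.0209244 / 1.05250 = 0.969999
After-tax real rate = 0.969999 − 1 → -3.000%.

-3.000%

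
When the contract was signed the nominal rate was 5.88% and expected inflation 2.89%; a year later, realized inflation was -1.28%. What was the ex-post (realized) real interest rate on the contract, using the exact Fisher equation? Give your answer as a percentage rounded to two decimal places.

Ex-post: (1 + 0.0588)/(1 − 0.0128) − 1 = 7.2528%
So the realized real rate is 7.25%.

7.25%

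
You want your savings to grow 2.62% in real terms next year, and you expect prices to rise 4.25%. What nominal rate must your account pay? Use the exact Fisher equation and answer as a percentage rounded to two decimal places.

6.98%

(1 + i) = (1 + r)(1 + π) = 1.02620 × 1.04250 = 1.0698135
i = 1.0698135 − 1, so the required nominal rate is 6.98%.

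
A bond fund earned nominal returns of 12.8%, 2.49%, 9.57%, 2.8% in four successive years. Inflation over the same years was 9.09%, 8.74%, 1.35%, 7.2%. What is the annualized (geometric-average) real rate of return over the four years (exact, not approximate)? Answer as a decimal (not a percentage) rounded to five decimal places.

Compound the nominal returns: 1.1280 × 1.0249 × 1.0957 × 1.0280 = 1.30219304.
Compound inflation: 1.0909 × 1.0874 × 1.0135 × 1.0720 = 1.28882161.
Deflate: 1.30219304 / 1.28882161 = 1.01037493.
Annualized real rate = 1.01037493^(1/4) − 1 = 0.2584% → 0.00258.

0.00258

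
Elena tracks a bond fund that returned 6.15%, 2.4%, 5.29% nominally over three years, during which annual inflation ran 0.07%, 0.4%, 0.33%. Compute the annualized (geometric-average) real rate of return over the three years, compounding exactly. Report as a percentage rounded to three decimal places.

Nominal growth factor = 1.0615 × 1.0240 × 1.0529 = 1.14447703
Price-level growth factor = 1.0007 × 1.0040 × 1.0033 = 1.00801832
Real growth factor = 1.14447703 / 1.00801832 = 1.13537325
Annualized real rate = 1.13537325^(1/3) − 1 = 4.3229% → 4.323%.

4.323%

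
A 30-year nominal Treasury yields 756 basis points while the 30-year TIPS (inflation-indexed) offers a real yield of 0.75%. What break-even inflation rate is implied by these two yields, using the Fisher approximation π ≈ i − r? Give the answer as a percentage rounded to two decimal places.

6.81%

π ≈ i − r = 7.56% − 0.75% → 6.81%.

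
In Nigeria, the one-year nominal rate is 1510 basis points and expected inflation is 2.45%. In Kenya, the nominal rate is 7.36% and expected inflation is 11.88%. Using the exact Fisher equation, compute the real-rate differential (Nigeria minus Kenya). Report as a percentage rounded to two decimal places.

16.39%

Nigeria: (1 + 0.1510)/(1 + 0.0245) − 1 = 12.3475%
Kenya: (1 + 0.0736)/(1 + 0.1188) − 1 = -4.0400%
Differential = 12.3475% − (-4.0400%) = 16.3875% → 16.39%.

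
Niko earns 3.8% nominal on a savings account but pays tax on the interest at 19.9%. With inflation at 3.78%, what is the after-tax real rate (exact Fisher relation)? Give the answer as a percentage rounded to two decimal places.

-0.71%

After-tax nominal return = 3.8% × (1 − 0.199) = 3.0438%.
1 + r = 1.030438 / 1.03780 = 0.992906
After-tax real rate = 0.992906 − 1 → -0.71%.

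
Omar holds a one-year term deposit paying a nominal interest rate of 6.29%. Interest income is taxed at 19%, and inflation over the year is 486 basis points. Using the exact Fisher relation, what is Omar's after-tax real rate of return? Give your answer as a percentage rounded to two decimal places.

0.22%

After-tax nominal return = 6.29% × (1 − 0.19) = 5.0949%.
1 + r = 1.050949 / 1.04860 = 1.002240
After-tax real rate = 1.002240 − 1 → 0.22%.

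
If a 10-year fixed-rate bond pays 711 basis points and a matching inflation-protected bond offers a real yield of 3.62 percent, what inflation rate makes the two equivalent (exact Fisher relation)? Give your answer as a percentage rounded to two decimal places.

3.37%

(1 + π) = (1 + i)/(1 + r) = 1.07110 / 1.03620 = 1.033681
Break-even inflation = 1.033681 − 1 → 3.37%.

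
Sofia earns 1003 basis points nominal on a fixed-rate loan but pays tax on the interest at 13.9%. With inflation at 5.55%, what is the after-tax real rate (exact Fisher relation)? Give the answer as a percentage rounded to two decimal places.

After-tax nominal return = 10.03% × (1 − 0.139) = 8.63583%.
1 + r = 1.0863583 / 1.05550 = 1.029236
After-tax real rate = 1.029236 − 1 → 2.92%.

2.92%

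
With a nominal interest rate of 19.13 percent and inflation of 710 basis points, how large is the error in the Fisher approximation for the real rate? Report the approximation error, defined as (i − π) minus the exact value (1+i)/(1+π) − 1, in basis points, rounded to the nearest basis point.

Approximate: r ≈ 19.130% − 7.100% = 12.0300%
Exact: (1 + 0.1913)/(1 + 0.0710) − 1 = 11.2325%
Error = 12.0300% − 11.2325% = 0.7975% → 80 basis points.

80 basis points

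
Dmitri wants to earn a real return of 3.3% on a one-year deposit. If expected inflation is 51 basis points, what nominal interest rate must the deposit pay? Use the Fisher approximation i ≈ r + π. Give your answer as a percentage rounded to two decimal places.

3.81%

i ≈ r + π = 3.3% + 0.51% = 3.81%.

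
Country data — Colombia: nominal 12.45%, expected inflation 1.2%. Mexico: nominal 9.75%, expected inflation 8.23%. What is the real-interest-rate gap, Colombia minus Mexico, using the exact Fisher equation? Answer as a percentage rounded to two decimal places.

Colombia: (1 + 0.1245)/(1 + 0.0120) − 1 = 11.1166%
Mexico: (1 + 0.0975)/(1 + 0.0823) − 1 = 1.4044%
Differential = 11.1166% − 1.4044% = 9.7122% → 9.71%.

9.71%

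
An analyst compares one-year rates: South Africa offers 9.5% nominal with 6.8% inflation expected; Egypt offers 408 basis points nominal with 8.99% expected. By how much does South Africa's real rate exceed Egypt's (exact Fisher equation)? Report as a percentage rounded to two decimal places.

South Africa: (1 + 0.0950)/(1 + 0.0680) − 1 = 2.5281%
Egypt: (1 + 0.0408)/(1 + 0.0899) − 1 = -4.5050%
Differential = 2.5281% − (-4.5050%) = 7.0331% → 7.03%.

7.03%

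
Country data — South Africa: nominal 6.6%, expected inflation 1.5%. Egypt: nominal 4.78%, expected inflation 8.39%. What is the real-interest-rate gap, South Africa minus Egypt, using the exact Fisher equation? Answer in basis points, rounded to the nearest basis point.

836 basis points

South Africa: (1 + 0.0660)/(1 + 0.0150) − 1 = 5.0246%
Egypt: (1 + 0.0478)/(1 + 0.0839) − 1 = -3.3306%
Differential = 5.0246% − (-3.3306%) = 8.3552% → 836 basis points.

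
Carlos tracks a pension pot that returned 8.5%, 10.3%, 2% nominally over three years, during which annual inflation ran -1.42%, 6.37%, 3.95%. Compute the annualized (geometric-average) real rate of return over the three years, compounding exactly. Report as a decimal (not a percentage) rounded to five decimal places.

0.03846

Compound the nominal returns: 1.0850 × 1.1030 × 1.0200 = 1.22069010.
Compound inflation: 0.9858 × 1.0637 × 1.0395 = 1.09001498.
Deflate: 1.22069010 / 1.09001498 = 1.11988378.
Annualized real rate = 1.11988378^(1/3) − 1 = 3.8463% → 0.03846.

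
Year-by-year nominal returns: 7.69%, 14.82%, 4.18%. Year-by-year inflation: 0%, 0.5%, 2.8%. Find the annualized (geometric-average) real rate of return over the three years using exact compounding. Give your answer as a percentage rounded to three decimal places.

7.631%

Compound the nominal returns: 1.0769 × 1.1482 × 1.0418 = 1.288182137.
Compound inflation: 1.0000 × 1.0050 × 1.0280 = 1.033140000.
Deflate: 1.288182137 / 1.033140000 = 1.246861158.
Annualized real rate = 1.246861158^(1/3) − 1 = 7.63149% → 7.631%.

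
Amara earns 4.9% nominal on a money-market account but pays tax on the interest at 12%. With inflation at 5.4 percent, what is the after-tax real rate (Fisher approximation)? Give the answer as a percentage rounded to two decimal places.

After-tax nominal return = 4.9% × (1 − 0.12) = 4.3120%.
r ≈ 4.3120% − 5.4% → -1.09%.

-1.09%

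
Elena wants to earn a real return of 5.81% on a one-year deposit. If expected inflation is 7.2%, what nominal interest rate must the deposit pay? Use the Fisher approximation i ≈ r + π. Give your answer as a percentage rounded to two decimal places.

i ≈ r + π = 5.81% + 7.2% = 13.01%.

13.01%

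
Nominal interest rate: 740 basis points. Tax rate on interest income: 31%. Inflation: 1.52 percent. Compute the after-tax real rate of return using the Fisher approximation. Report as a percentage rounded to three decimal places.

3.586%

After-tax nominal return = 7.4% × (1 − 0.31) = 5.1060%.
r ≈ 5.1060% − 1.52% → 3.586%.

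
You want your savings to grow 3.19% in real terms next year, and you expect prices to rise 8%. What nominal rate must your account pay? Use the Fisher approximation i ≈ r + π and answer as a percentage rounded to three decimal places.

i ≈ r + π = 3.19% + 8% = 11.190%.

11.190%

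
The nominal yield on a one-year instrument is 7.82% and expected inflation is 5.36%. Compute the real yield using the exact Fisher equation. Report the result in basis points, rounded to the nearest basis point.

By the Fisher equation, 1 + r = (1 + i)/(1 + π).
1 + r = 1.07820 / 1.05360 = 1.023349
r = 1.023349 − 1 = 2.3349%, i.e. 233 basis points.

233 basis points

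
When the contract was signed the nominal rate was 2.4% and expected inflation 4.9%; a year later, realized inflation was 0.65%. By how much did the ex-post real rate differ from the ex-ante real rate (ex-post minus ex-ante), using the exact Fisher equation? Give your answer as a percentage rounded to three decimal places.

Ex-ante: (1 + 0.0240)/(1 + 0.0490) − 1 = -2.3832%
Ex-post: (1 + 0.0240)/(1 + 0.0065) − 1 = 1.7387%
Difference (ex-post − ex-ante) = 4.1219% → 4.122%.

4.122%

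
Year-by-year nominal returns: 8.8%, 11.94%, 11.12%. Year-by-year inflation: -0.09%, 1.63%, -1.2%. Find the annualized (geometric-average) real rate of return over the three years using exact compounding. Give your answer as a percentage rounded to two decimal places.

Compound the nominal returns: 1.0880 × 1.1194 × 1.1112 = 1.35333848.
Compound inflation: 0.9991 × 1.0163 × 0.9880 = 1.00320071.
Deflate: 1.35333848 / 1.00320071 = 1.34902066.
Annualized real rate = 1.34902066^(1/3) − 1 = 10.4942% → 10.49%.

10.49%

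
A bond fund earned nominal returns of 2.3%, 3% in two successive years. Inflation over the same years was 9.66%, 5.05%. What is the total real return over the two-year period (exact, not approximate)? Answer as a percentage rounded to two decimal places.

Nominal growth factor = 1.0230 × 1.0300 = 1.053690
Price-level growth factor = 1.0966 × 1.0505 = 1.151978
Real growth factor = 1.053690 / 1.151978 = 0.914679
Total real return = 0.914679 − 1 → -8.53%.

-8.53%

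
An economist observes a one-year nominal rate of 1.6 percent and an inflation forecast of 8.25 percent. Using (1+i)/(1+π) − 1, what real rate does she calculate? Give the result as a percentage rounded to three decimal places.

By the Fisher relation, 1 + r = (1 + i)/(1 + π).
1 + r = 1.01600 / 1.08250 = 0.938568
r = 0.938568 − 1 = -6.1432%, i.e. -6.143%.

-6.143%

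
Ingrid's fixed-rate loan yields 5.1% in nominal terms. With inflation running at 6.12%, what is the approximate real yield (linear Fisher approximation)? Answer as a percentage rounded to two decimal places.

-1.02%

r ≈ i − π = 5.1% − 6.12% = -1.02%.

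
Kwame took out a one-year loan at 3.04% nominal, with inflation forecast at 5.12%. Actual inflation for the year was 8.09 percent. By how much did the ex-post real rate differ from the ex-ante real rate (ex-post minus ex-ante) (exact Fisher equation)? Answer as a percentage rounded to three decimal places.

Ex-ante: (1 + 0.0304)/(1 + 0.0512) − 1 = -1.9787%
Ex-post: (1 + 0.0304)/(1 + 0.0809) − 1 = -4.6720%
Difference (ex-post − ex-ante) = -2.6933% → -2.693%.

-2.693%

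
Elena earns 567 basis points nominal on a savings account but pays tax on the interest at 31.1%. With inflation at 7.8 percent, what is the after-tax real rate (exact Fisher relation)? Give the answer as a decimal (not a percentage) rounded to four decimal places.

-0.0361

After-tax nominal return = 5.67% × (1 − 0.311) = 3.90663%.
1 + r = 1.0390663 / 1.07800 = 0.963883
After-tax real rate = 0.963883 − 1 → -0.0361.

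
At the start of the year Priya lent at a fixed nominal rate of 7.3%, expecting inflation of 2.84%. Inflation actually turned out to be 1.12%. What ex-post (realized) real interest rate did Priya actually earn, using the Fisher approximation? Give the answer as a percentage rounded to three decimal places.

Ex-post: 7.3% − 1.12% = 6.180%
So the realized real rate is 6.180%.

6.180%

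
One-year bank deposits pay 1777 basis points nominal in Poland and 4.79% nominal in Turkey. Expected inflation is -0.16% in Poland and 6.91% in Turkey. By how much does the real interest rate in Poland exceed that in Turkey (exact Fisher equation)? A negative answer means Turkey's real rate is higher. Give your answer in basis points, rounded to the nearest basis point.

Poland: (1 + 0.1777)/(1 − 0.0016) − 1 = 17.9587%
Turkey: (1 + 0.0479)/(1 + 0.0691) − 1 = -1.9830%
Differential = 17.9587% − (-1.9830%) = 19.9417% → 1994 basis points.

1994 basis points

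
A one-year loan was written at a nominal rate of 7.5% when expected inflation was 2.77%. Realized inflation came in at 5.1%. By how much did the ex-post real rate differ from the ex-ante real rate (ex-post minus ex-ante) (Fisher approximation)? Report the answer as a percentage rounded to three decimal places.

Ex-ante: 7.5% − 2.77% = 4.730%
Ex-post: 7.5% − 5.1% = 2.400%
Difference (ex-post − ex-ante) = -2.3300% → -2.330%.

-2.330%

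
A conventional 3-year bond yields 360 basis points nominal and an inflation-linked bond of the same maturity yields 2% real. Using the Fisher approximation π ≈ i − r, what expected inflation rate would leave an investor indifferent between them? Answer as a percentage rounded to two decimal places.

π ≈ i − r = 3.6% − 2% → 1.60%.

1.60%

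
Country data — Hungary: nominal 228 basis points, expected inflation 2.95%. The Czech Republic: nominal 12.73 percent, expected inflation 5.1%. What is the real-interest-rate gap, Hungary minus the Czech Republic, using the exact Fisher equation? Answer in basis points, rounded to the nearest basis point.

Hungary: (1 + 0.0228)/(1 + 0.0295) − 1 = -0.6508%
The Czech Republic: (1 + 0.1273)/(1 + 0.0510) − 1 = 7.2598%
Differential = -0.6508% − 7.2598% = -7.9106% → -791 basis points.

-791 basis points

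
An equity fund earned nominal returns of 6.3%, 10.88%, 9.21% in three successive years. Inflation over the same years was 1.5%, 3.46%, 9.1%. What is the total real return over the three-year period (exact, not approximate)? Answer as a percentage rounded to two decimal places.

Nominal growth factor = 1.0630 × 1.1088 × 1.0921 = 1.287208
Price-level growth factor = 1.0150 × 1.0346 × 1.0910 = 1.145680
Real growth factor = 1.287208 / 1.145680 = 1.123532
Total real return = 1.123532 − 1 → 12.35%.

12.35%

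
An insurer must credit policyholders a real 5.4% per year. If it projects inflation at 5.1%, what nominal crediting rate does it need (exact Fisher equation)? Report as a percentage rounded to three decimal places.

10.775%

(1 + i) = (1 + r)(1 + π) = 1.05400 × 1.05100 = 1.107754
i = 1.107754 − 1, so the required nominal rate is 10.775%.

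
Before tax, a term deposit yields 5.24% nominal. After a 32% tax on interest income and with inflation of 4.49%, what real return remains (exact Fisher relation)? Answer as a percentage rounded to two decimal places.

-0.89%

After-tax nominal return = 5.24% × (1 − 0.32) = 3.5632%.
1 + r = 1.035632 / 1.04490 = 0.991130
After-tax real rate = 0.991130 − 1 → -0.89%.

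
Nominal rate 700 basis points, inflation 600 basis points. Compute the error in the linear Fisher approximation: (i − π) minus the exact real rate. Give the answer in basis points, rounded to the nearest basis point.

6 basis points

Approximate: r ≈ 7.000% − 6.000% = 1.0000%
Exact: (1 + 0.0700)/(1 + 0.0600) − 1 = 0.9434%
Error = 1.0000% − 0.9434% = 0.0566% → 6 basis points.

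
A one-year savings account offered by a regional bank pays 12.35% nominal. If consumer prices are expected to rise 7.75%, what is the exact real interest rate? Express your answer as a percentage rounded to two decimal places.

By the Fisher identity, 1 + r = (1 + i)/(1 + π).
1 + r = 1.12350 / 1.07750 = 1.042691
r = 1.042691 − 1 = 4.2691%, i.e. 4.27%.

4.27%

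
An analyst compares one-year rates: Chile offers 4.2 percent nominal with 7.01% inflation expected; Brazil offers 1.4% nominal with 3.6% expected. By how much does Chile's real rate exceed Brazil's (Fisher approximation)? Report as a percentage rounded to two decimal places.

-0.61%

Chile: 4.2% − 7.01% = -2.810%
Brazil: 1.4% − 3.6% = -2.200%
Differential = -0.610% → -0.61%.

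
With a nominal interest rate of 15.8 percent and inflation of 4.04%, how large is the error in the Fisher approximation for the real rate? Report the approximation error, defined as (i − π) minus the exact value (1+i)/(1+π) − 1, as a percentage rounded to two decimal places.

Approximate: r ≈ 15.800% − 4.040% = 11.7600%
Exact: (1 + 0.1580)/(1 + 0.0404) − 1 = 11.3033%
Error = 11.7600% − 11.3033% = 0.4567% → 0.46%.

0.46%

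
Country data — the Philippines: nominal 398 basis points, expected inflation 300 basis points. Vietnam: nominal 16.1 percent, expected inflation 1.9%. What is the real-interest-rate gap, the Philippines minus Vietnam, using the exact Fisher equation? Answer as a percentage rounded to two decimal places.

The Philippines: (1 + 0.0398)/(1 + 0.0300) − 1 = 0.9515%
Vietnam: (1 + 0.1610)/(1 + 0.0190) − 1 = 13.9352%
Differential = 0.9515% − 13.9352% = -12.9838% → -12.98%.

-12.98%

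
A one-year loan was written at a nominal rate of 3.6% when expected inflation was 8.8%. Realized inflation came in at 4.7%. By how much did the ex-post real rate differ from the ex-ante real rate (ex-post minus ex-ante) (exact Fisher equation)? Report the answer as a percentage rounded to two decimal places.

Ex-ante: (1 + 0.0360)/(1 + 0.0880) − 1 = -4.7794%
Ex-post: (1 + 0.0360)/(1 + 0.0470) − 1 = -1.0506%
Difference (ex-post − ex-ante) = 3.7288% → 3.73%.

3.73%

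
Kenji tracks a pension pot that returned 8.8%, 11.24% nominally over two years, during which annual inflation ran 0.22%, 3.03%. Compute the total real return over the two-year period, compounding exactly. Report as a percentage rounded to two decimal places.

17.21%

Compound the nominal returns: 1.0880 × 1.1124 = 1.210291.
Compound inflation: 1.0022 × 1.0303 = 1.032567.
Deflate: 1.210291 / 1.032567 = 1.172119.
Total real return = 1.172119 − 1 → 17.21%.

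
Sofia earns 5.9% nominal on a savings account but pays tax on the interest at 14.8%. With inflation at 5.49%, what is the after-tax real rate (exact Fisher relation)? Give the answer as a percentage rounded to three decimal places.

After-tax nominal return = 5.9% × (1 − 0.148) = 5.0268%.
1 + r = 1.050268 / 1.05490 = 0.995609
After-tax real rate = 0.995609 − 1 → -0.439%.

-0.439%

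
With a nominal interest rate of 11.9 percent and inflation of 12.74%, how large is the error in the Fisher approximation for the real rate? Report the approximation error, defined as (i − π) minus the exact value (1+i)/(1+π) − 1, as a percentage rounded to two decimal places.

-0.09%

Approximate: r ≈ 11.900% − 12.740% = -0.8400%
Exact: (1 + 0.1190)/(1 + 0.1274) − 1 = -0.7451%
Error = -0.8400% − (-0.7451%) = -0.0949% → -0.09%.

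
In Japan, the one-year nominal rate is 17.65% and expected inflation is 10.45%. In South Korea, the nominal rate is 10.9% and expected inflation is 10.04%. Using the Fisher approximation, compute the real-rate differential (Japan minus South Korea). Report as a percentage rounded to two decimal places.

Japan: 17.65% − 10.45% = 7.200%
South Korea: 10.9% − 10.04% = 0.860%
Differential = 6.340% → 6.34%.

6.34%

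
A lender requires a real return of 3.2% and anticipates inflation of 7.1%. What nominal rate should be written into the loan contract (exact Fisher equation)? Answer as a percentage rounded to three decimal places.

10.527%

(1 + i) = (1 + r)(1 + π) = 1.03200 × 1.07100 = 1.105272
i = 1.105272 − 1, so the required nominal rate is 10.527%.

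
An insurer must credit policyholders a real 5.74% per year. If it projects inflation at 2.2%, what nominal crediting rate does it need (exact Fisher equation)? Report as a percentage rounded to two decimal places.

8.07%

(1 + i) = (1 + r)(1 + π) = 1.05740 × 1.02200 = 1.0806628
i = 1.0806628 − 1, so the required nominal rate is 8.07%.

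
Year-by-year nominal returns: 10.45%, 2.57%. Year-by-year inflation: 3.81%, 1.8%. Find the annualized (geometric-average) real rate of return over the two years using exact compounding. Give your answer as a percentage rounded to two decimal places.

Nominal growth factor = 1.1045 × 1.0257 = 1.13288565
Price-level growth factor = 1.0381 × 1.0180 = 1.05678580
Real growth factor = 1.13288565 / 1.05678580 = 1.07201067
Annualized real rate = 1.07201067^(1/2) − 1 = 3.5379% → 3.54%.

3.54%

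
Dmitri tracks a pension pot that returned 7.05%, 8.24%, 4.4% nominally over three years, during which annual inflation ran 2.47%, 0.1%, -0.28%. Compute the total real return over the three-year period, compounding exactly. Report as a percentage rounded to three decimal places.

Nominal growth factor = 1.0705 × 1.0824 × 1.0440 = 1.2096924
Price-level growth factor = 1.0247 × 1.0010 × 0.9972 = 1.0228527
Real growth factor = 1.2096924 / 1.0228527 = 1.1826653
Total real return = 1.1826653 − 1 → 18.267%.

18.267%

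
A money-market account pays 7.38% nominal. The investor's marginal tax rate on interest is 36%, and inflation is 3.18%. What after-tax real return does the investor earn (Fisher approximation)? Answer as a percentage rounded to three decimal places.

After-tax nominal return = 7.38% × (1 − 0.36) = 4.7232%.
r ≈ 4.7232% − 3.18% → 1.543%.

1.543%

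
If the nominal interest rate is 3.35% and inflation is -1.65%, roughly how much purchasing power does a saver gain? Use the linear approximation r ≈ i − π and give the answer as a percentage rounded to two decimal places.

r ≈ i − π = 3.35% − (-1.65%) = 5.00%.

5.00%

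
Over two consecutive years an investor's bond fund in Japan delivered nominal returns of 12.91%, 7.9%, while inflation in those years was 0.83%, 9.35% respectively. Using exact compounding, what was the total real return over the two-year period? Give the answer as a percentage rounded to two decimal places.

Nominal growth factor = 1.1291 × 1.0790 = 1.218299
Price-level growth factor = 1.0083 × 1.0935 = 1.102576
Real growth factor = 1.218299 / 1.102576 = 1.104957
Total real return = 1.104957 − 1 → 10.50%.

10.50%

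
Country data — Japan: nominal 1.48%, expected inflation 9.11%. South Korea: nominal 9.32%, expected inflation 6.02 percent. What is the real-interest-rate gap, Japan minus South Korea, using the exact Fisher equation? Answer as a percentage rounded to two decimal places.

-10.11%

Japan: (1 + 0.0148)/(1 + 0.0911) − 1 = -6.9929%
South Korea: (1 + 0.0932)/(1 + 0.0602) − 1 = 3.1126%
Differential = -6.9929% − 3.1126% = -10.1056% → -10.11%.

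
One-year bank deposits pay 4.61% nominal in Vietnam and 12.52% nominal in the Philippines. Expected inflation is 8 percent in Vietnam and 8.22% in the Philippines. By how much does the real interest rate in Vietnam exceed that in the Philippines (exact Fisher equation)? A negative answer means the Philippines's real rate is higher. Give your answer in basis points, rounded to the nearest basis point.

Vietnam: (1 + 0.0461)/(1 + 0.0800) − 1 = -3.1389%
The Philippines: (1 + 0.1252)/(1 + 0.0822) − 1 = 3.9734%
Differential = -3.1389% − 3.9734% = -7.1123% → -711 basis points.

-711 basis points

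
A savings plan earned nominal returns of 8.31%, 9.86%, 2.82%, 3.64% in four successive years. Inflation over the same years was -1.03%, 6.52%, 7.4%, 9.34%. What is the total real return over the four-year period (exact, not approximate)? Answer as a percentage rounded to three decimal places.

Compound the nominal returns: 1.0831 × 1.0986 × 1.0282 × 1.0364 = 1.267982.
Compound inflation: 0.9897 × 1.0652 × 1.0740 × 1.0934 = 1.237993.
Deflate: 1.267982 / 1.237993 = 1.024224.
Total real return = 1.024224 − 1 → 2.422%.

2.422%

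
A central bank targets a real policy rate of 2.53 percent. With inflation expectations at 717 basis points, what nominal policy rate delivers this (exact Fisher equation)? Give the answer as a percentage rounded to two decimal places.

9.88%

(1 + i) = (1 + r)(1 + π) = 1.02530 × 1.07170 = 1.09881401
i = 1.09881401 − 1, so the required nominal rate is 9.88%.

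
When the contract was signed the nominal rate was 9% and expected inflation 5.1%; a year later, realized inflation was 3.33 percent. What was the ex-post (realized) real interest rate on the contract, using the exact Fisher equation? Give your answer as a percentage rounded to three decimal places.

5.487%

Ex-post: (1 + 0.0900)/(1 + 0.0333) − 1 = 5.4873%
So the realized real rate is 5.487%.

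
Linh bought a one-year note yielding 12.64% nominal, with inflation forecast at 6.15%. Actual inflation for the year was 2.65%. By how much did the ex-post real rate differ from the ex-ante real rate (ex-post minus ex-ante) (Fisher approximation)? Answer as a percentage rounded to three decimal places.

Ex-ante: 12.64% − 6.15% = 6.490%
Ex-post: 12.64% − 2.65% = 9.990%
Difference (ex-post − ex-ante) = 3.5000% → 3.500%.

3.500%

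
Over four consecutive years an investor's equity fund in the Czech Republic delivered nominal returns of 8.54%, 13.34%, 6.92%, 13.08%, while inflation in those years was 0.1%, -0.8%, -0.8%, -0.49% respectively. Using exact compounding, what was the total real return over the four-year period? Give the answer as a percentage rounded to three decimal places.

51.738%

Nominal growth factor = 1.0854 × 1.1334 × 1.0692 × 1.1308 = 1.487366
Price-level growth factor = 1.0010 × 0.9920 × 0.9920 × 0.9951 = 0.980221
Real growth factor = 1.487366 / 0.980221 = 1.517377
Total real return = 1.517377 − 1 → 51.738%.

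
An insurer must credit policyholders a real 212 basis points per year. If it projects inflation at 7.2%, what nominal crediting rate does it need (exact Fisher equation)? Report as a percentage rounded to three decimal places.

(1 + i) = (1 + r)(1 + π) = 1.02120 × 1.07200 = 1.0947264
i = 1.0947264 − 1, so the required nominal rate is 9.473%.

9.473%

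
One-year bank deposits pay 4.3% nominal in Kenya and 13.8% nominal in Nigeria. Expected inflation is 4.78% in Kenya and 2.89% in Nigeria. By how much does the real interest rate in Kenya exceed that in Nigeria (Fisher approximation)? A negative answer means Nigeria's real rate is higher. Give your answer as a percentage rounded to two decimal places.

-11.39%

Kenya: 4.3% − 4.78% = -0.480%
Nigeria: 13.8% − 2.89% = 10.910%
Differential = -11.390% → -11.39%.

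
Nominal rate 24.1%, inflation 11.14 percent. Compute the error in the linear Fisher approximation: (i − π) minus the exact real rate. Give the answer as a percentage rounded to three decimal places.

Approximate: r ≈ 24.100% − 11.140% = 12.9600%
Exact: (1 + 0.2410)/(1 + 0.1114) − 1 = 11.6610%
Error = 12.9600% − 11.6610% = 1.2990% → 1.299%.

1.299%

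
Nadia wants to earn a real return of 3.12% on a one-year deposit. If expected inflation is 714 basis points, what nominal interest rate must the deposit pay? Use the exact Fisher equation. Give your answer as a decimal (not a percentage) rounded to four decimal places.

(1 + i) = (1 + r)(1 + π) = 1.03120 × 1.07140 = 1.10482768
i = 1.10482768 − 1, so the required nominal rate is 0.1048.

0.1048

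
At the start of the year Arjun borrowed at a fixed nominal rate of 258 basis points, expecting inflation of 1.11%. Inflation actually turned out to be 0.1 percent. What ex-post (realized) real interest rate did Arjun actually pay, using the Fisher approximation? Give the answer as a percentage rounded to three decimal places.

Ex-post: 2.58% − 0.1% = 2.480%
So the realized real rate is 2.480%.

2.480%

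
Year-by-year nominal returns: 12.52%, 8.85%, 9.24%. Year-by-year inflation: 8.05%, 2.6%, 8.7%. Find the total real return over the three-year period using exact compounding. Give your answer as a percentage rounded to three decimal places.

11.029%

Nominal growth factor = 1.1252 × 1.0885 × 1.0924 = 1.337950
Price-level growth factor = 1.0805 × 1.0260 × 1.0870 = 1.205041
Real growth factor = 1.337950 / 1.205041 = 1.110294
Total real return = 1.110294 − 1 → 11.029%.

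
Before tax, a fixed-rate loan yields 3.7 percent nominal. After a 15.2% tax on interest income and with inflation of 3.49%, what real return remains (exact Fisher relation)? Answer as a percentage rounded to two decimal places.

After-tax nominal return = 3.7% × (1 − 0.152) = 3.1376%.
1 + r = 1.031376 / 1.03490 = 0.996595
After-tax real rate = 0.996595 − 1 → -0.34%.

-0.34%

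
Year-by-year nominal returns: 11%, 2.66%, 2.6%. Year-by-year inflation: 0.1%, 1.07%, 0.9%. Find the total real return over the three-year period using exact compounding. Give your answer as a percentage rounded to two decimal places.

Compound the nominal returns: 1.1100 × 1.0266 × 1.0260 = 1.169154.
Compound inflation: 1.0010 × 1.0107 × 1.0090 = 1.020816.
Deflate: 1.169154 / 1.020816 = 1.145313.
Total real return = 1.145313 − 1 → 14.53%.

14.53%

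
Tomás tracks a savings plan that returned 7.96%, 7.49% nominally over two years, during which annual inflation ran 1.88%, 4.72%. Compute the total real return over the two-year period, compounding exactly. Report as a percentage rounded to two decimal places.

8.77%

Nominal growth factor = 1.0796 × 1.0749 = 1.160462
Price-level growth factor = 1.0188 × 1.0472 = 1.066887
Real growth factor = 1.160462 / 1.066887 = 1.087708
Total real return = 1.087708 − 1 → 8.77%.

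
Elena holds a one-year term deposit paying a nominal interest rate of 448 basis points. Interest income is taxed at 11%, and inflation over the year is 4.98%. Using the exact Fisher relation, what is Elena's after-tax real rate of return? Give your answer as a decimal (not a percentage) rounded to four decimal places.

-0.0095

After-tax nominal return = 4.48% × (1 − 0.11) = 3.9872%.
1 + r = 1.039872 / 1.04980 = 0.990543
After-tax real rate = 0.990543 − 1 → -0.0095.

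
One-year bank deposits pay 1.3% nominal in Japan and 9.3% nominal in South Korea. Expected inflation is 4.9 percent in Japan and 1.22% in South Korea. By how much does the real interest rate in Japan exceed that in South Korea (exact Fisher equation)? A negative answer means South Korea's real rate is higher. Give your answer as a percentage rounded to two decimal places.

-11.41%

Japan: (1 + 0.0130)/(1 + 0.0490) − 1 = -3.4318%
South Korea: (1 + 0.0930)/(1 + 0.0122) − 1 = 7.9826%
Differential = -3.4318% − 7.9826% = -11.4145% → -11.41%.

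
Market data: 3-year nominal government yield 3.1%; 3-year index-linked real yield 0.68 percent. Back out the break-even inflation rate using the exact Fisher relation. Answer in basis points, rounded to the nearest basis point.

240 basis points

(1 + π) = (1 + i)/(1 + r) = 1.03100 / 1.00680 = 1.024037
Break-even inflation = 1.024037 − 1 → 240 basis points.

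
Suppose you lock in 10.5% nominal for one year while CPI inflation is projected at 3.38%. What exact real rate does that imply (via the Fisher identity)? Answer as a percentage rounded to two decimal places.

6.89%

By the Fisher identity, 1 + r = (1 + i)/(1 + π).
1 + r = 1.10500 / 1.03380 = 1.068872
r = 1.068872 − 1 = 6.8872%, i.e. 6.89%.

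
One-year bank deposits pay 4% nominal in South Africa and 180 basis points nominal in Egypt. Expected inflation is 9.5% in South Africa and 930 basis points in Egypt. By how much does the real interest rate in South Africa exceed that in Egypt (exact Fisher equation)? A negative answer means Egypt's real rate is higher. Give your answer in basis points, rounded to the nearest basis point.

184 basis points

South Africa: (1 + 0.0400)/(1 + 0.0950) − 1 = -5.0228%
Egypt: (1 + 0.0180)/(1 + 0.0930) − 1 = -6.8618%
Differential = -5.0228% − (-6.8618%) = 1.8390% → 184 basis points.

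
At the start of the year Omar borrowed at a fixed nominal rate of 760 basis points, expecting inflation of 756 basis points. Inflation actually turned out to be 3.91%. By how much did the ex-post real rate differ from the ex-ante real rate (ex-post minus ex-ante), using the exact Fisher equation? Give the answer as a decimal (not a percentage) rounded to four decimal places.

0.0351

Ex-ante: (1 + 0.0760)/(1 + 0.0756) − 1 = 0.0372%
Ex-post: (1 + 0.0760)/(1 + 0.0391) − 1 = 3.5512%
Difference (ex-post − ex-ante) = 3.5140% → 0.0351.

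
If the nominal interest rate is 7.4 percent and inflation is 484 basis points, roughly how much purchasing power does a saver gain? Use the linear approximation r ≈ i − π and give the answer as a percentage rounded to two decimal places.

2.56%

r ≈ i − π = 7.4% − 4.84% = 2.56%.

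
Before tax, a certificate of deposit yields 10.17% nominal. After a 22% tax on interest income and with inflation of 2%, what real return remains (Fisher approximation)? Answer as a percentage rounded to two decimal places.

After-tax nominal return = 10.17% × (1 − 0.22) = 7.9326%.
r ≈ 7.9326% − 2% → 5.93%.

5.93%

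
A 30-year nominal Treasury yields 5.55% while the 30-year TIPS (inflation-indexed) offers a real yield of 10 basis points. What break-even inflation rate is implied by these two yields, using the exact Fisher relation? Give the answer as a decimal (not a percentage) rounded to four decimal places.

0.0544

(1 + π) = (1 + i)/(1 + r) = 1.05550 / 1.00100 = 1.054446
Break-even inflation = 1.054446 − 1 → 0.0544.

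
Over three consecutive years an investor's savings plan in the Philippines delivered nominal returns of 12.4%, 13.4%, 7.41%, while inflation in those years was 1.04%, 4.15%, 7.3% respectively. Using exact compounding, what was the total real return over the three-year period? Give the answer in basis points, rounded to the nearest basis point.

2125 basis points

Nominal growth factor = 1.1240 × 1.1340 × 1.0741 = 1.369065
Price-level growth factor = 1.0104 × 1.0415 × 1.0730 = 1.129152
Real growth factor = 1.369065 / 1.129152 = 1.212472
Total real return = 1.212472 − 1 → 2125 basis points.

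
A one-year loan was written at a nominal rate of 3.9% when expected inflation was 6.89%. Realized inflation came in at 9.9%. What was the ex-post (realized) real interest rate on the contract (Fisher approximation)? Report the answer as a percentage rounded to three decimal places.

-6.000%

Ex-post: 3.9% − 9.9% = -6.000%
So the realized real rate is -6.000%.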